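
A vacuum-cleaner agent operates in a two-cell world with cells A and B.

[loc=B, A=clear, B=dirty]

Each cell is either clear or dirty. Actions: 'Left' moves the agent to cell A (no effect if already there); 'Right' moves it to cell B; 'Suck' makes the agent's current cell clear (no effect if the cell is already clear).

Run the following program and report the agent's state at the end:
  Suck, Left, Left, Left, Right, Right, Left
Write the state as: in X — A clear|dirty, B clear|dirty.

Suck (#1): in B — A clear, B clear
Left (#2): in A — A clear, B clear
Left (#3): in A — A clear, B clear
Left (#4): in A — A clear, B clear
Right (#5): in B — A clear, B clear
Right (#6): in B — A clear, B clear
Left (#7): in A — A clear, B clear

in A — A clear, B clear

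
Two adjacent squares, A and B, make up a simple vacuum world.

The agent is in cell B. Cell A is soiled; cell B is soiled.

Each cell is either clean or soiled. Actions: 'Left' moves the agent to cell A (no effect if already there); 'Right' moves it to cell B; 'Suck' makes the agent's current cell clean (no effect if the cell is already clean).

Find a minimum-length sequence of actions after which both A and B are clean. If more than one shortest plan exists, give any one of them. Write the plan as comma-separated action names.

1. Suck → <B|soiled|clean>
2. Left → <A|soiled|clean>
3. Suck → <A|clean|clean>
min 3: Suck B + move + Suck A

Suck, Left, Suck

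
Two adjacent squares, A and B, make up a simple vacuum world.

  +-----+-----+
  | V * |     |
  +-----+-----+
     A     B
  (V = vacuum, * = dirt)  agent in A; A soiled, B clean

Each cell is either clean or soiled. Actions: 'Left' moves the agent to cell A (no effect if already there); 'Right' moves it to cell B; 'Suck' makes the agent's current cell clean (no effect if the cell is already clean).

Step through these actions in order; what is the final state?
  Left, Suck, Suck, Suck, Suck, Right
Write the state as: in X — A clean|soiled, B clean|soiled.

in B — A clean, B clean

[1] after Left: in A — A soiled, B clean
[2] after Suck: in A — A clean, B clean
[3] after Suck: in A — A clean, B clean
[4] after Suck: in A — A clean, B clean
[5] after Suck: in A — A clean, B clean
[6] after Right: in B — A clean, B clean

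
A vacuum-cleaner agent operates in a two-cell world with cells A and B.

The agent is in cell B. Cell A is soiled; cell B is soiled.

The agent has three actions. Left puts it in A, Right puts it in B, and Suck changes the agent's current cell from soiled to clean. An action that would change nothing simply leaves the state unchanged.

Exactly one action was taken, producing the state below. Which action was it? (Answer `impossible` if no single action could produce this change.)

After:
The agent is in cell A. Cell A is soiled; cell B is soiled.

Left

try  Left: loc=A A=soiled B=soiled  ← match
try Right: loc=B A=soiled B=soiled
try  Suck: loc=B A=soiled B=clean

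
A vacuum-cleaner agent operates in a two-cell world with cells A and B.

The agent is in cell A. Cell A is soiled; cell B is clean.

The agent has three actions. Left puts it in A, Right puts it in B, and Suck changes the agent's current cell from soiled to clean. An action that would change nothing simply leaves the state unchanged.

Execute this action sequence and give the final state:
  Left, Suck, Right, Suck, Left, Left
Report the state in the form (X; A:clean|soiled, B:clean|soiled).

1. Left → (A; A:soiled, B:clean)
2. Suck → (A; A:clean, B:clean)
3. Right → (B; A:clean, B:clean)
4. Suck → (B; A:clean, B:clean)
5. Left → (A; A:clean, B:clean)
6. Left → (A; A:clean, B:clean)

(A; A:clean, B:clean)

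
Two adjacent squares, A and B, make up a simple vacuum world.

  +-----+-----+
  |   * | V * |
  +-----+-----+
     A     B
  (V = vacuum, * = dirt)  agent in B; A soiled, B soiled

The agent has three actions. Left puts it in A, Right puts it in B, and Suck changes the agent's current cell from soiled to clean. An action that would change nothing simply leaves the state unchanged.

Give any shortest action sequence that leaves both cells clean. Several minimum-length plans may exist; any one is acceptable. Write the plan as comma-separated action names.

Suck, Left, Suck

[1] after Suck: in B — A soiled, B clean
[2] after Left: in A — A soiled, B clean
[3] after Suck: in A — A clean, B clean
min 3: Suck B + move + Suck A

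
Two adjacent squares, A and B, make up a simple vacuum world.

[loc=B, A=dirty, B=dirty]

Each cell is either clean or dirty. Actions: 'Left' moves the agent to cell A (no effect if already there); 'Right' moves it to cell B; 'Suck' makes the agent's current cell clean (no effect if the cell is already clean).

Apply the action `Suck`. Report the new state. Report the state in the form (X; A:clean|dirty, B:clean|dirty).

start: (B; A:dirty, B:dirty)
[1] after Suck: (B; A:dirty, B:clean)

(B; A:dirty, B:clean)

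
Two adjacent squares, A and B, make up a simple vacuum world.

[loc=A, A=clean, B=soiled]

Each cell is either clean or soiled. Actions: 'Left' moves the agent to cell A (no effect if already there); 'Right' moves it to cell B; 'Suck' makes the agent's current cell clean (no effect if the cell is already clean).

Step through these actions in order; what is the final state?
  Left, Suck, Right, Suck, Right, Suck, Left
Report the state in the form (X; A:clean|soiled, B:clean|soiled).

(A; A:clean, B:clean)

1. Left → (A; A:clean, B:soiled)
2. Suck → (A; A:clean, B:soiled)
3. Right → (B; A:clean, B:soiled)
4. Suck → (B; A:clean, B:clean)
5. Right → (B; A:clean, B:clean)
6. Suck → (B; A:clean, B:clean)
7. Left → (A; A:clean, B:clean)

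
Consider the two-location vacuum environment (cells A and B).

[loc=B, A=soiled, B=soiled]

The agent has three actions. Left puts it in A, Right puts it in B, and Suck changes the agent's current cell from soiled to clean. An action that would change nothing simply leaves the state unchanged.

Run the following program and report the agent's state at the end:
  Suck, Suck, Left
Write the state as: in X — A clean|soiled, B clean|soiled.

1) do Suck; now in B — A soiled, B clean
2) do Suck; now in B — A soiled, B clean
3) do Left; now in A — A soiled, B clean

in A — A soiled, B clean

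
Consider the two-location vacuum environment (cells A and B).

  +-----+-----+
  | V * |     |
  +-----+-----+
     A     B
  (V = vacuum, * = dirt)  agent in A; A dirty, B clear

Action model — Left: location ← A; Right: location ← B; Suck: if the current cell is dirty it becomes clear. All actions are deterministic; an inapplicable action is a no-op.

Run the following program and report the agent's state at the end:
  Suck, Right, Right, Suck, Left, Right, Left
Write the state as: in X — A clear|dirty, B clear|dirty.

in A — A clear, B clear

Suck (#1): in A — A clear, B clear
Right (#2): in B — A clear, B clear
Right (#3): in B — A clear, B clear
Suck (#4): in B — A clear, B clear
Left (#5): in A — A clear, B clear
Right (#6): in B — A clear, B clear
Left (#7): in A — A clear, B clear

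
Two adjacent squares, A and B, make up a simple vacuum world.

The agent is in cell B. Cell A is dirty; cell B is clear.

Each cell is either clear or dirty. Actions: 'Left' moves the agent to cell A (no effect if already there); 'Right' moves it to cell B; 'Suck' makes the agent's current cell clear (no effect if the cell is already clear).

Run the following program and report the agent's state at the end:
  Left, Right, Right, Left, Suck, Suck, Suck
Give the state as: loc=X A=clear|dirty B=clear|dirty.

step 1/7 (Left): loc=A A=dirty B=clear
step 2/7 (Right): loc=B A=dirty B=clear
step 3/7 (Right): loc=B A=dirty B=clear
step 4/7 (Left): loc=A A=dirty B=clear
step 5/7 (Suck): loc=A A=clear B=clear
step 6/7 (Suck): loc=A A=clear B=clear
step 7/7 (Suck): loc=A A=clear B=clear

loc=A A=clear B=clear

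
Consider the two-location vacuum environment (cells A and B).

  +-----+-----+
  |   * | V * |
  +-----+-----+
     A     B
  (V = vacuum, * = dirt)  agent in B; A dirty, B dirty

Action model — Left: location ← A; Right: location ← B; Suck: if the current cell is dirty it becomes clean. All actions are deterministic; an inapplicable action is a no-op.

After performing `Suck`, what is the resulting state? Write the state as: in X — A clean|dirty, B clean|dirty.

start: in B — A dirty, B dirty
Suck (#1): in B — A dirty, B clean

in B — A dirty, B clean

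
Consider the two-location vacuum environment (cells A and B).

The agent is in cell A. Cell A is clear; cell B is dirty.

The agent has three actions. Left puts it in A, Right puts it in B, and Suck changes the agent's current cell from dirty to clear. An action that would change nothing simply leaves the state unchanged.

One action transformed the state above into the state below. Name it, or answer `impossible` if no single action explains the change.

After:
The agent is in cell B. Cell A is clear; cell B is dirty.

try  Left: <A|clear|dirty>
try Right: <B|clear|dirty>  ← match
try  Suck: <A|clear|dirty>

Right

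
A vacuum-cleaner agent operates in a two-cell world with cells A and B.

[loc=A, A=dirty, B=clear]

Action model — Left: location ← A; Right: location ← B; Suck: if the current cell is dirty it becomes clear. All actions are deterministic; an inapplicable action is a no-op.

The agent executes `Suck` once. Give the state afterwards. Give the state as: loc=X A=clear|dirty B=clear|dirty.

loc=A A=clear B=clear

start: loc=A A=dirty B=clear
t=1 Suck ⇒ loc=A A=clear B=clear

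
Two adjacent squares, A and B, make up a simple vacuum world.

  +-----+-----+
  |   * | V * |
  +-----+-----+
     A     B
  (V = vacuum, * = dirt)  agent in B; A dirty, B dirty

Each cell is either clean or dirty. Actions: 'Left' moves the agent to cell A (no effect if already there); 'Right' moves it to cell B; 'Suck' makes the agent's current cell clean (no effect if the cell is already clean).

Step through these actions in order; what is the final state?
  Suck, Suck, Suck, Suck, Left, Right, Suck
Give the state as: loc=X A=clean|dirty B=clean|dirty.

t=1 Suck ⇒ loc=B A=dirty B=clean
t=2 Suck ⇒ loc=B A=dirty B=clean
t=3 Suck ⇒ loc=B A=dirty B=clean
t=4 Suck ⇒ loc=B A=dirty B=clean
t=5 Left ⇒ loc=A A=dirty B=clean
t=6 Right ⇒ loc=B A=dirty B=clean
t=7 Suck ⇒ loc=B A=dirty B=clean

loc=B A=dirty B=clean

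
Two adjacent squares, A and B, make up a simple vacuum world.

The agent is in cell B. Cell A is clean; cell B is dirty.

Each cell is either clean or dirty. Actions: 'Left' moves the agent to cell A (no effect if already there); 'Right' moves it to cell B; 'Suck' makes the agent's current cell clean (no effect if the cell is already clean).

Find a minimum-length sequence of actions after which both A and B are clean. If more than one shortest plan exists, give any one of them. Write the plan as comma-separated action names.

Suck

Suck (#1): in B — A clean, B clean
min 1: B is dirty, one Suck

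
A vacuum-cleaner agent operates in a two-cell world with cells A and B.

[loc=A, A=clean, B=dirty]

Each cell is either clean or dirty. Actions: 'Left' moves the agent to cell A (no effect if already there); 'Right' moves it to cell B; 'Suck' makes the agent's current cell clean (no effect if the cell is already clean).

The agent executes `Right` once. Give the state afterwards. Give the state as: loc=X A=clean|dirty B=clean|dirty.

start: loc=A A=clean B=dirty
1) do Right; now loc=B A=clean B=dirty

loc=B A=clean B=dirty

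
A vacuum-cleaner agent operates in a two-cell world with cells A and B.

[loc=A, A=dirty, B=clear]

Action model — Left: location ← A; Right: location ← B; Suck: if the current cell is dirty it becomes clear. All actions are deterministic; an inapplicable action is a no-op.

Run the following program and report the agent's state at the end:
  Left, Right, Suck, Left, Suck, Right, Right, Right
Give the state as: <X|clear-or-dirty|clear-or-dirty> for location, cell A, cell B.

<B|clear|clear>

step 1/8 (Left): <A|dirty|clear>
step 2/8 (Right): <B|dirty|clear>
step 3/8 (Suck): <B|dirty|clear>
step 4/8 (Left): <A|dirty|clear>
step 5/8 (Suck): <A|clear|clear>
step 6/8 (Right): <B|clear|clear>
step 7/8 (Right): <B|clear|clear>
step 8/8 (Right): <B|clear|clear>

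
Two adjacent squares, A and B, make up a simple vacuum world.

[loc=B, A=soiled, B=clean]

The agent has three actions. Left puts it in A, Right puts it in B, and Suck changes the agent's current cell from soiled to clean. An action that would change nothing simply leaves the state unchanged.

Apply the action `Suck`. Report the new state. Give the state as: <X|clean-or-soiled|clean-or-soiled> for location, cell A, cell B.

<B|soiled|clean>

start: <B|soiled|clean>
[1] after Suck: <B|soiled|clean>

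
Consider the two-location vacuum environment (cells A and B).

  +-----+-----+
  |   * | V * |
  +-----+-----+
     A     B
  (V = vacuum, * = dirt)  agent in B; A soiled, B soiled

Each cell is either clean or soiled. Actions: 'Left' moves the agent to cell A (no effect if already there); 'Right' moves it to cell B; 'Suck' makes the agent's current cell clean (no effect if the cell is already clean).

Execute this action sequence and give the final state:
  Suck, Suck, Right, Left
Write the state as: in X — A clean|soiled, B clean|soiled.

in A — A soiled, B clean

t=1 Suck ⇒ in B — A soiled, B clean
t=2 Suck ⇒ in B — A soiled, B clean
t=3 Right ⇒ in B — A soiled, B clean
t=4 Left ⇒ in A — A soiled, B clean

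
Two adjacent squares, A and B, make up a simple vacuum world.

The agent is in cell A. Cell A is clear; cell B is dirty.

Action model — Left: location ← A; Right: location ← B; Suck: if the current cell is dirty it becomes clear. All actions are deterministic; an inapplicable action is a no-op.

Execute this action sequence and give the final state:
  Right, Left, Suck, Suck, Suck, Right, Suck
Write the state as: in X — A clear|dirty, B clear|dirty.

in B — A clear, B clear

1. Right → in B — A clear, B dirty
2. Left → in A — A clear, B dirty
3. Suck → in A — A clear, B dirty
4. Suck → in A — A clear, B dirty
5. Suck → in A — A clear, B dirty
6. Right → in B — A clear, B dirty
7. Suck → in B — A clear, B clear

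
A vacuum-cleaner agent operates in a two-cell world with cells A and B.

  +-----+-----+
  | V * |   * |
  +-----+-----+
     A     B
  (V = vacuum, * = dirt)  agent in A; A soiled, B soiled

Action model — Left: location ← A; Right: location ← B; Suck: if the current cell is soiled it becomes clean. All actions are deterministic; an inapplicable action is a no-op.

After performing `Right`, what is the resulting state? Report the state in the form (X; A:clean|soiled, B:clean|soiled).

(B; A:soiled, B:soiled)

start: (A; A:soiled, B:soiled)
Right (#1): (B; A:soiled, B:soiled)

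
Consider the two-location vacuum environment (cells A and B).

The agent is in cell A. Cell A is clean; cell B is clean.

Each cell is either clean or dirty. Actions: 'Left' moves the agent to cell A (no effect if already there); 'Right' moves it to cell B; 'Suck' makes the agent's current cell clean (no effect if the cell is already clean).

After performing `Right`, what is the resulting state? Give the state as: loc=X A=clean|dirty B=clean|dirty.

loc=B A=clean B=clean

start: loc=A A=clean B=clean
t=1 Right ⇒ loc=B A=clean B=clean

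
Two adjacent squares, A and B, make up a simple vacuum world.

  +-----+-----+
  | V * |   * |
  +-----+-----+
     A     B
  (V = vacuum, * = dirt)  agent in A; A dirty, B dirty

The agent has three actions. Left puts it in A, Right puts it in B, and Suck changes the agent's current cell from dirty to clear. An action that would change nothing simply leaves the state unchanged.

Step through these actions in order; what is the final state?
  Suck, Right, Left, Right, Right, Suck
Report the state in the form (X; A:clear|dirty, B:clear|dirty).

(B; A:clear, B:clear)

step 1/6 (Suck): (A; A:clear, B:dirty)
step 2/6 (Right): (B; A:clear, B:dirty)
step 3/6 (Left): (A; A:clear, B:dirty)
step 4/6 (Right): (B; A:clear, B:dirty)
step 5/6 (Right): (B; A:clear, B:dirty)
step 6/6 (Suck): (B; A:clear, B:clear)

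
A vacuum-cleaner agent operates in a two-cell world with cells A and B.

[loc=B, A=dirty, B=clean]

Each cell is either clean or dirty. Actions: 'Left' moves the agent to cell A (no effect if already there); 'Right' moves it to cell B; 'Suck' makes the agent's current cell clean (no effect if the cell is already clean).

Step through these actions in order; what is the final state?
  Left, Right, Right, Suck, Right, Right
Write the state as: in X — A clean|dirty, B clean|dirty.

1) do Left; now in A — A dirty, B clean
2) do Right; now in B — A dirty, B clean
3) do Right; now in B — A dirty, B clean
4) do Suck; now in B — A dirty, B clean
5) do Right; now in B — A dirty, B clean
6) do Right; now in B — A dirty, B clean

in B — A dirty, B clean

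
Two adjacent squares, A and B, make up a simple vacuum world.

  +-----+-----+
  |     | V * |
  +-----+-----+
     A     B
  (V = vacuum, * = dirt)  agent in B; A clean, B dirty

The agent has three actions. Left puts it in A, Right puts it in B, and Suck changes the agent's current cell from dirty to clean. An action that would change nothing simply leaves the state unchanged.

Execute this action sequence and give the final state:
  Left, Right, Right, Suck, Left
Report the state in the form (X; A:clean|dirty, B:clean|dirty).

1) do Left; now (A; A:clean, B:dirty)
2) do Right; now (B; A:clean, B:dirty)
3) do Right; now (B; A:clean, B:dirty)
4) do Suck; now (B; A:clean, B:clean)
5) do Left; now (A; A:clean, B:clean)

(A; A:clean, B:clean)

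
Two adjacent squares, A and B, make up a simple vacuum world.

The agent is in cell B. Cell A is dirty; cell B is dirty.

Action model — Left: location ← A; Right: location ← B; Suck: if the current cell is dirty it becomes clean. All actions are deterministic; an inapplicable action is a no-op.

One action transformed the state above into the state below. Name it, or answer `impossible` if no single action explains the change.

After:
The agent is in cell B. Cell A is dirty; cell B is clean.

try  Left: loc=A A=dirty B=dirty
try Right: loc=B A=dirty B=dirty
try  Suck: loc=B A=dirty B=clean  ← match

Suck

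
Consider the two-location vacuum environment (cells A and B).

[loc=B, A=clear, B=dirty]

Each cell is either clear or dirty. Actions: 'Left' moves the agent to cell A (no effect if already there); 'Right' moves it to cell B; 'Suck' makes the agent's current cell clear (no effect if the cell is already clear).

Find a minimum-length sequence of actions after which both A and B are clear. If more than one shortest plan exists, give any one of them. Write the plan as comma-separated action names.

t=1 Suck ⇒ in B — A clear, B clear
min 1: B is dirty, one Suck

Suck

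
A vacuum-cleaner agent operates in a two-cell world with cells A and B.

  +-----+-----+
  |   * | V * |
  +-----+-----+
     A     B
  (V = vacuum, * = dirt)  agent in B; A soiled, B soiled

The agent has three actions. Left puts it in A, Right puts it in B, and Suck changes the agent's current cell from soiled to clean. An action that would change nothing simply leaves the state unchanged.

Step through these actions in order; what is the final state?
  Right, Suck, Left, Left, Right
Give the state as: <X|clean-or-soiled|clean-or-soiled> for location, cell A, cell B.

<B|soiled|clean>

[1] after Right: <B|soiled|soiled>
[2] after Suck: <B|soiled|clean>
[3] after Left: <A|soiled|clean>
[4] after Left: <A|soiled|clean>
[5] after Right: <B|soiled|clean>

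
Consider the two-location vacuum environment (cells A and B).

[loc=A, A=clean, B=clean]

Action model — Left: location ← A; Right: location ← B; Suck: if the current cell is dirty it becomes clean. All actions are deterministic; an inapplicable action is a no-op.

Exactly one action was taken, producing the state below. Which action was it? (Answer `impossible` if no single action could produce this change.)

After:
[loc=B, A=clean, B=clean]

try  Left: loc=A A=clean B=clean
try Right: loc=B A=clean B=clean  ← match
try  Suck: loc=A A=clean B=clean

Right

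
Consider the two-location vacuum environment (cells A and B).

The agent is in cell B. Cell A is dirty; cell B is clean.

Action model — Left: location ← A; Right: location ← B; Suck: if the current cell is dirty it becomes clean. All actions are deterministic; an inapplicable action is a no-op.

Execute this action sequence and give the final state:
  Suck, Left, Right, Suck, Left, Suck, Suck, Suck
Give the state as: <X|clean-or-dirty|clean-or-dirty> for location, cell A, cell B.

<A|clean|clean>

[1] after Suck: <B|dirty|clean>
[2] after Left: <A|dirty|clean>
[3] after Right: <B|dirty|clean>
[4] after Suck: <B|dirty|clean>
[5] after Left: <A|dirty|clean>
[6] after Suck: <A|clean|clean>
[7] after Suck: <A|clean|clean>
[8] after Suck: <A|clean|clean>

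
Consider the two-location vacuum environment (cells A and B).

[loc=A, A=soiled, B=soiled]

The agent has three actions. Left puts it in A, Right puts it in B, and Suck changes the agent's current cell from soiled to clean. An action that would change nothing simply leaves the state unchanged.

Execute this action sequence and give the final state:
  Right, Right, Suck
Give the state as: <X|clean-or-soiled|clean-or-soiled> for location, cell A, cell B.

1) do Right; now <B|soiled|soiled>
2) do Right; now <B|soiled|soiled>
3) do Suck; now <B|soiled|clean>

<B|soiled|clean>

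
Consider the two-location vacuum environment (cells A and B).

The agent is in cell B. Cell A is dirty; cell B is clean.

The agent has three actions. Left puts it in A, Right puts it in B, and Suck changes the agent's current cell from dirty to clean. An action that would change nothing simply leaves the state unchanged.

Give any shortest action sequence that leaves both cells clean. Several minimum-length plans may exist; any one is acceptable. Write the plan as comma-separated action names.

1. Left → <A|dirty|clean>
2. Suck → <A|clean|clean>
min 2: go A then Suck

Left, Suck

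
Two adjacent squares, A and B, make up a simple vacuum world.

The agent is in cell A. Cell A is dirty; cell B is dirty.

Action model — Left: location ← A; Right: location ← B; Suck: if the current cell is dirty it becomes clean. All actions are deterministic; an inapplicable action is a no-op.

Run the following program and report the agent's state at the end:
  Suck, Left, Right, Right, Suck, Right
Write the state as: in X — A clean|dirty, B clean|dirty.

in B — A clean, B clean

t=1 Suck ⇒ in A — A clean, B dirty
t=2 Left ⇒ in A — A clean, B dirty
t=3 Right ⇒ in B — A clean, B dirty
t=4 Right ⇒ in B — A clean, B dirty
t=5 Suck ⇒ in B — A clean, B clean
t=6 Right ⇒ in B — A clean, B clean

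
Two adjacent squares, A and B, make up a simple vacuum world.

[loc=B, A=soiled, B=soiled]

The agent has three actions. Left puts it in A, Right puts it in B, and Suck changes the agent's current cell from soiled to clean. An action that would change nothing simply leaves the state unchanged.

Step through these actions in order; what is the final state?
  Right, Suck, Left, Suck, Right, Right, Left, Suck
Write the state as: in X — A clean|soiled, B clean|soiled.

in A — A clean, B clean

[1] after Right: in B — A soiled, B soiled
[2] after Suck: in B — A soiled, B clean
[3] after Left: in A — A soiled, B clean
[4] after Suck: in A — A clean, B clean
[5] after Right: in B — A clean, B clean
[6] after Right: in B — A clean, B clean
[7] after Left: in A — A clean, B clean
[8] after Suck: in A — A clean, B clean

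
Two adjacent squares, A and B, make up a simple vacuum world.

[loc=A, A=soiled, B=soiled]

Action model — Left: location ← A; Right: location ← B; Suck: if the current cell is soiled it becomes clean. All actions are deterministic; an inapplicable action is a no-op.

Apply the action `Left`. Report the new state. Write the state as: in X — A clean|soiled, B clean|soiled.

in A — A soiled, B soiled

start: in A — A soiled, B soiled
1) do Left; now in A — A soiled, B soiled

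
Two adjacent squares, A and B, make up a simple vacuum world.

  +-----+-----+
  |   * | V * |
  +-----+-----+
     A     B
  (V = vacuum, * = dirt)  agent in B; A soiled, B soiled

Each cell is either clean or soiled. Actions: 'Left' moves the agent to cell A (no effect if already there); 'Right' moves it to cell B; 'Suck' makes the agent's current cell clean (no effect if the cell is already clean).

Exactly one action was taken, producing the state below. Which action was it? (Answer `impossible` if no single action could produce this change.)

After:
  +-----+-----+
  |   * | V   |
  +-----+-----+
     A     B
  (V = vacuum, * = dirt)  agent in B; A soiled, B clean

try  Left: in A — A soiled, B soiled
try Right: in B — A soiled, B soiled
try  Suck: in B — A soiled, B clean  ← match

Suck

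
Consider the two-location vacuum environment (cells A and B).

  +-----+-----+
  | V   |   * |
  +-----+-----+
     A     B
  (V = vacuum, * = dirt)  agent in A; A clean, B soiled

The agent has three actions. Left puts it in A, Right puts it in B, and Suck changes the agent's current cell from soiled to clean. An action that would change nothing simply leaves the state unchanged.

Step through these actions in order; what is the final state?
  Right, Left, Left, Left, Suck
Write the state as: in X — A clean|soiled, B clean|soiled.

1. Right → in B — A clean, B soiled
2. Left → in A — A clean, B soiled
3. Left → in A — A clean, B soiled
4. Left → in A — A clean, B soiled
5. Suck → in A — A clean, B soiled

in A — A clean, B soiled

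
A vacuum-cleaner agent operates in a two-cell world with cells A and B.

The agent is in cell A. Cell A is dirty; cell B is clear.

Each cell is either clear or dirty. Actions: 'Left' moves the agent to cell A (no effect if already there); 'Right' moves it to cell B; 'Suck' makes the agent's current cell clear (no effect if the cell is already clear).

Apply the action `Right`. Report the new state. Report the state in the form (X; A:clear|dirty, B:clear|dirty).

start: (A; A:dirty, B:clear)
t=1 Right ⇒ (B; A:dirty, B:clear)

(B; A:dirty, B:clear)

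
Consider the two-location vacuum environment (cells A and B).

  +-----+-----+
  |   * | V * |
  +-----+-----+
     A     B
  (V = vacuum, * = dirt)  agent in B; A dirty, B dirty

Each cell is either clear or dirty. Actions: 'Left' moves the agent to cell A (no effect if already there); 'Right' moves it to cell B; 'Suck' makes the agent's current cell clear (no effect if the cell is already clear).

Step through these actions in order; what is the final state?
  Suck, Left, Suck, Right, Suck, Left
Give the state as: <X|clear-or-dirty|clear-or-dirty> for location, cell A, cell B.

1. Suck → <B|dirty|clear>
2. Left → <A|dirty|clear>
3. Suck → <A|clear|clear>
4. Right → <B|clear|clear>
5. Suck → <B|clear|clear>
6. Left → <A|clear|clear>

<A|clear|clear>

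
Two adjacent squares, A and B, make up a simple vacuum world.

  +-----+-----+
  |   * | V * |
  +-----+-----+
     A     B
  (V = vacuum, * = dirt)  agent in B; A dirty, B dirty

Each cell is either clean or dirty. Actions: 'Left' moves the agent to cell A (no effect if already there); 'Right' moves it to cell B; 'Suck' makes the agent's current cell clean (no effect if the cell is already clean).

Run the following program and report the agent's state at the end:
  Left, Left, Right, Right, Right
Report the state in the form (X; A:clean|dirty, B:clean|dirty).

step 1/5 (Left): (A; A:dirty, B:dirty)
step 2/5 (Left): (A; A:dirty, B:dirty)
step 3/5 (Right): (B; A:dirty, B:dirty)
step 4/5 (Right): (B; A:dirty, B:dirty)
step 5/5 (Right): (B; A:dirty, B:dirty)

(B; A:dirty, B:dirty)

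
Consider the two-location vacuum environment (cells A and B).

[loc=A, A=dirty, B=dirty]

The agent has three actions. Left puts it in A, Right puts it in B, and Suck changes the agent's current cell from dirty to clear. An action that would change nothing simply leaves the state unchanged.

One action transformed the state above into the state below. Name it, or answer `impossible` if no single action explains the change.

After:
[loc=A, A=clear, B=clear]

try  Left: (A; A:dirty, B:dirty)
try Right: (B; A:dirty, B:dirty)
try  Suck: (A; A:clear, B:dirty)
no single action produces the after-state

impossible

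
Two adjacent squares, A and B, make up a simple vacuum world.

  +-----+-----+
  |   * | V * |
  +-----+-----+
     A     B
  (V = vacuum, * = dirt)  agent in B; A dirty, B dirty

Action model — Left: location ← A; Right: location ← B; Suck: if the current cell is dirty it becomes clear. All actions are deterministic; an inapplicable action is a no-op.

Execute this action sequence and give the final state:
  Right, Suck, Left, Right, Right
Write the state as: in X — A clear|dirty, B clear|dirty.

1. Right → in B — A dirty, B dirty
2. Suck → in B — A dirty, B clear
3. Left → in A — A dirty, B clear
4. Right → in B — A dirty, B clear
5. Right → in B — A dirty, B clear

in B — A dirty, B clear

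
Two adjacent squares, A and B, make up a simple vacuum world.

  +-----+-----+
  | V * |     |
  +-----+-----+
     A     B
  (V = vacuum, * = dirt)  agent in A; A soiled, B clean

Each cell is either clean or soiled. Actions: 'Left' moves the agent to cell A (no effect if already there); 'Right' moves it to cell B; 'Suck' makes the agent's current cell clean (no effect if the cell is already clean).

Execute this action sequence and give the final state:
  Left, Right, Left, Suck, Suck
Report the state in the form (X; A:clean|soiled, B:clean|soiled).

1. Left → (A; A:soiled, B:clean)
2. Right → (B; A:soiled, B:clean)
3. Left → (A; A:soiled, B:clean)
4. Suck → (A; A:clean, B:clean)
5. Suck → (A; A:clean, B:clean)

(A; A:clean, B:clean)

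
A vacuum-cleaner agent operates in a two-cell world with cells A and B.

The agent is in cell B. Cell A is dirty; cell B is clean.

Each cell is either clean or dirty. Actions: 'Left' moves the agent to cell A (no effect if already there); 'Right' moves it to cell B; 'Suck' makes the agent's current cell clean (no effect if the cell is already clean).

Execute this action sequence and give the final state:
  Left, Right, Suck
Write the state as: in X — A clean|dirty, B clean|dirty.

1. Left → in A — A dirty, B clean
2. Right → in B — A dirty, B clean
3. Suck → in B — A dirty, B clean

in B — A dirty, B clean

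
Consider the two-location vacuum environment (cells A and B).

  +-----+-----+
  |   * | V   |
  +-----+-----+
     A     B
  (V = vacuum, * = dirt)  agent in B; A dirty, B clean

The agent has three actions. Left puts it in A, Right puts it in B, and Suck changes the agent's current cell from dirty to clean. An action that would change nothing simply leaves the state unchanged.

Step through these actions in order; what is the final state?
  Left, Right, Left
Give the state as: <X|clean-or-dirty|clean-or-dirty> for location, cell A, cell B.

<A|dirty|clean>

step 1/3 (Left): <A|dirty|clean>
step 2/3 (Right): <B|dirty|clean>
step 3/3 (Left): <A|dirty|clean>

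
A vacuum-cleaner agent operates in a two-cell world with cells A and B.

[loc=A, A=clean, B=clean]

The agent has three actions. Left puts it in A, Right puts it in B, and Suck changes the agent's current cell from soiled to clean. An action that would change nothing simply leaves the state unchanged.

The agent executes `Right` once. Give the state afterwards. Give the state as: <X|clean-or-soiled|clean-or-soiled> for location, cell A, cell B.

<B|clean|clean>

start: <A|clean|clean>
1) do Right; now <B|clean|clean>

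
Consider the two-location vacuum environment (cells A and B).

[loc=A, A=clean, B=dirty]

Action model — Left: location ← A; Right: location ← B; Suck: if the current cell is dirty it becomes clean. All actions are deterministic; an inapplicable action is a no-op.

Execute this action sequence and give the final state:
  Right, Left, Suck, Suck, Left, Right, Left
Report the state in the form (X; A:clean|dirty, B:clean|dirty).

(A; A:clean, B:dirty)

1) do Right; now (B; A:clean, B:dirty)
2) do Left; now (A; A:clean, B:dirty)
3) do Suck; now (A; A:clean, B:dirty)
4) do Suck; now (A; A:clean, B:dirty)
5) do Left; now (A; A:clean, B:dirty)
6) do Right; now (B; A:clean, B:dirty)
7) do Left; now (A; A:clean, B:dirty)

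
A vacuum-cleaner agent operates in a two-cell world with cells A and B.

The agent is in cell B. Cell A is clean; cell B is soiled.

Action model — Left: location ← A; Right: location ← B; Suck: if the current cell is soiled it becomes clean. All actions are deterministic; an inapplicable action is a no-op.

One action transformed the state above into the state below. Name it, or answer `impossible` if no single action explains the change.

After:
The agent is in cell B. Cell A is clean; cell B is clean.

Suck

try  Left: in A — A clean, B soiled
try Right: in B — A clean, B soiled
try  Suck: in B — A clean, B clean  ← match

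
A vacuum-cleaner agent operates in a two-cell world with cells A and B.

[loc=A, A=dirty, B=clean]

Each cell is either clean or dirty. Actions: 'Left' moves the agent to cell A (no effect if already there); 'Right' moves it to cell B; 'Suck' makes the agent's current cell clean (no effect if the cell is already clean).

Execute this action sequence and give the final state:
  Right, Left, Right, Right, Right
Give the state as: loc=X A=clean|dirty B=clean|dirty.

step 1/5 (Right): loc=B A=dirty B=clean
step 2/5 (Left): loc=A A=dirty B=clean
step 3/5 (Right): loc=B A=dirty B=clean
step 4/5 (Right): loc=B A=dirty B=clean
step 5/5 (Right): loc=B A=dirty B=clean

loc=B A=dirty B=clean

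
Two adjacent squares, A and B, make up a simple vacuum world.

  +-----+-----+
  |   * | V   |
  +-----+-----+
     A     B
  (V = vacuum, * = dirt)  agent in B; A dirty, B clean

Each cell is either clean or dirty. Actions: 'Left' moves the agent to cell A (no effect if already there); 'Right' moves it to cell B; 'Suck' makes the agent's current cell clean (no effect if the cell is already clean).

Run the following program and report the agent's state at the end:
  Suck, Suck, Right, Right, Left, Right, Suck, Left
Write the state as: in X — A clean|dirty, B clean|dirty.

in A — A dirty, B clean

step 1/8 (Suck): in B — A dirty, B clean
step 2/8 (Suck): in B — A dirty, B clean
step 3/8 (Right): in B — A dirty, B clean
step 4/8 (Right): in B — A dirty, B clean
step 5/8 (Left): in A — A dirty, B clean
step 6/8 (Right): in B — A dirty, B clean
step 7/8 (Suck): in B — A dirty, B clean
step 8/8 (Left): in A — A dirty, B clean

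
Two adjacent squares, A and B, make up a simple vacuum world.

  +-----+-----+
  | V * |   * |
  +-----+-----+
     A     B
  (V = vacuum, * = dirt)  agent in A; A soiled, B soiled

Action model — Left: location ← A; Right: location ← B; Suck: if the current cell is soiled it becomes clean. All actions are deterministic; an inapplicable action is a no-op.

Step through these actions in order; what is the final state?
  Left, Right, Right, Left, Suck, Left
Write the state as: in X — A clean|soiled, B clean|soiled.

in A — A clean, B soiled

[1] after Left: in A — A soiled, B soiled
[2] after Right: in B — A soiled, B soiled
[3] after Right: in B — A soiled, B soiled
[4] after Left: in A — A soiled, B soiled
[5] after Suck: in A — A clean, B soiled
[6] after Left: in A — A clean, B soiled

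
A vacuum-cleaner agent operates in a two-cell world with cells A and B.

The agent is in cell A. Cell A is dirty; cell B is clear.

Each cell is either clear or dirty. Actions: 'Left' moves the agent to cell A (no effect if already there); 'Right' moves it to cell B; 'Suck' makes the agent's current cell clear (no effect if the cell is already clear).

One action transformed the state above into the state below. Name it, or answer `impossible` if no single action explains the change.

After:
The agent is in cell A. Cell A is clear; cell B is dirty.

impossible

try  Left: in A — A dirty, B clear
try Right: in B — A dirty, B clear
try  Suck: in A — A clear, B clear
no single action produces the after-state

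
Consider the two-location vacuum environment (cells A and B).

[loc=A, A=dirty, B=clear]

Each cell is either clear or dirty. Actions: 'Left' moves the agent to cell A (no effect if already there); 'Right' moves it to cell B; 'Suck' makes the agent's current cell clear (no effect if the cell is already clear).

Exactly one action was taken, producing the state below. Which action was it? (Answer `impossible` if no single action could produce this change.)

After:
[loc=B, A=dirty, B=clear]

try  Left: loc=A A=dirty B=clear
try Right: loc=B A=dirty B=clear  ← match
try  Suck: loc=A A=clear B=clear

Right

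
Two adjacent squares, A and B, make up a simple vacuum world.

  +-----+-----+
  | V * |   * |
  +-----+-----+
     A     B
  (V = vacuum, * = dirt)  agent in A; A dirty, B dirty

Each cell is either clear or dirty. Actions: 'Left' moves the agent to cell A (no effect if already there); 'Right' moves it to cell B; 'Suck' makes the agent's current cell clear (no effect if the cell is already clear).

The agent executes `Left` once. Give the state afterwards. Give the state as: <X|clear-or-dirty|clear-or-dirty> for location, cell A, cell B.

<A|dirty|dirty>

start: <A|dirty|dirty>
Left (#1): <A|dirty|dirty>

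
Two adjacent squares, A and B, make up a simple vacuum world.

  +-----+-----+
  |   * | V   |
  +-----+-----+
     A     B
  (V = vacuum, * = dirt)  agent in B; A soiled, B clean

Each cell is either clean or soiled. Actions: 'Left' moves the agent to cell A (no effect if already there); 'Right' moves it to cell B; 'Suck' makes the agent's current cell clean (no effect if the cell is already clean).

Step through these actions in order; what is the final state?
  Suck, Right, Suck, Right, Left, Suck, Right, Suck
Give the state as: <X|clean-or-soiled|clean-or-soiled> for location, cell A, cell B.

<B|clean|clean>

t=1 Suck ⇒ <B|soiled|clean>
t=2 Right ⇒ <B|soiled|clean>
t=3 Suck ⇒ <B|soiled|clean>
t=4 Right ⇒ <B|soiled|clean>
t=5 Left ⇒ <A|soiled|clean>
t=6 Suck ⇒ <A|clean|clean>
t=7 Right ⇒ <B|clean|clean>
t=8 Suck ⇒ <B|clean|clean>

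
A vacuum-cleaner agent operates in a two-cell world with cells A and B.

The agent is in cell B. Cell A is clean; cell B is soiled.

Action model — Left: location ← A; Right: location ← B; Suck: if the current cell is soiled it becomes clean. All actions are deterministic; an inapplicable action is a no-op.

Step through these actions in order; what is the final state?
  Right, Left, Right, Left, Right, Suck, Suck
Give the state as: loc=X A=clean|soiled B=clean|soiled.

[1] after Right: loc=B A=clean B=soiled
[2] after Left: loc=A A=clean B=soiled
[3] after Right: loc=B A=clean B=soiled
[4] after Left: loc=A A=clean B=soiled
[5] after Right: loc=B A=clean B=soiled
[6] after Suck: loc=B A=clean B=clean
[7] after Suck: loc=B A=clean B=clean

loc=B A=clean B=clean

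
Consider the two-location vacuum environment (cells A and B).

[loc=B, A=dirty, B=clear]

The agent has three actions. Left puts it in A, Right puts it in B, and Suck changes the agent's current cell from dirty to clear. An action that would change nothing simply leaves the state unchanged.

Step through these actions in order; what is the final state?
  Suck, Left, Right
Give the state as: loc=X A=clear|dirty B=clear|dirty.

1) do Suck; now loc=B A=dirty B=clear
2) do Left; now loc=A A=dirty B=clear
3) do Right; now loc=B A=dirty B=clear

loc=B A=dirty B=clear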